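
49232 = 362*136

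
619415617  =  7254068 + 612161549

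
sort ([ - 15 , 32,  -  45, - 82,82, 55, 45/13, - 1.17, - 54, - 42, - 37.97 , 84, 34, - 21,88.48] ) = [ - 82 , - 54, - 45, - 42, - 37.97, - 21 ,-15, - 1.17 , 45/13, 32, 34 , 55, 82, 84,88.48]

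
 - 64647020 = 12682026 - 77329046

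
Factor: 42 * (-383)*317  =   - 5099262 = - 2^1*3^1*7^1*317^1*383^1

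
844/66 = 422/33 = 12.79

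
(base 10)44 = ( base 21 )22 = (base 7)62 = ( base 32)1c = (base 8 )54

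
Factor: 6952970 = 2^1*5^1*695297^1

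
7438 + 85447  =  92885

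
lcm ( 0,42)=0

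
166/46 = 83/23 =3.61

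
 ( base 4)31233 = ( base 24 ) 1cf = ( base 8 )1557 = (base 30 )T9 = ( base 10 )879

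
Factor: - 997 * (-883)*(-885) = -779110635 = - 3^1*5^1*59^1*883^1*997^1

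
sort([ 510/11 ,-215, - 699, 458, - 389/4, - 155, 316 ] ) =[ - 699, - 215, - 155, - 389/4, 510/11, 316 , 458 ]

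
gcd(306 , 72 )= 18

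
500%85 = 75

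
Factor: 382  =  2^1 * 191^1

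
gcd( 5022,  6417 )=279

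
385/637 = 55/91= 0.60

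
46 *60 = 2760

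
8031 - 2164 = 5867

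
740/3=740/3 = 246.67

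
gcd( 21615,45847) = 1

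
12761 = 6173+6588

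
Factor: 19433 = 19433^1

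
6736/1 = 6736  =  6736.00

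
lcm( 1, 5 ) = 5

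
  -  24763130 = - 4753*5210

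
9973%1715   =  1398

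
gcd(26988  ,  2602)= 2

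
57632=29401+28231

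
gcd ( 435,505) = 5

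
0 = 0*68029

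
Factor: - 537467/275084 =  - 2^( - 2) * 7^1*68771^( - 1)*76781^1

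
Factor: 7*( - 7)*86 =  - 4214 = - 2^1*7^2 * 43^1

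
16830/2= 8415  =  8415.00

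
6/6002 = 3/3001 = 0.00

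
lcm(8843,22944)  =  848928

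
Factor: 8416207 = 17^1 * 495071^1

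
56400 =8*7050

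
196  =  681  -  485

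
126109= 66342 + 59767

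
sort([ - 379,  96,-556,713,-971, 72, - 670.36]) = [-971,- 670.36, - 556, - 379, 72,96,713 ]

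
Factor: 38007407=197^1*192931^1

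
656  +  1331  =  1987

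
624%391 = 233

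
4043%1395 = 1253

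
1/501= 1/501= 0.00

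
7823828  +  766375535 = 774199363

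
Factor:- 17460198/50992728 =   -  2^(-2) * 3^3*7^1 * 173^1 * 23873^(  -  1) = - 32697/95492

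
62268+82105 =144373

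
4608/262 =2304/131 = 17.59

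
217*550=119350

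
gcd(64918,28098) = 14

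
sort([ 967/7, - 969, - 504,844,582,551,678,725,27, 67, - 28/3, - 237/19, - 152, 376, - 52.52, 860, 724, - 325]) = [ - 969,  -  504, - 325, - 152, - 52.52,  -  237/19,-28/3,27, 67,967/7,376, 551, 582,678,724 , 725,844,860 ]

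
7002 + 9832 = 16834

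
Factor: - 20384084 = -2^2*7^1*728003^1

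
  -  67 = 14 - 81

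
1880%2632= 1880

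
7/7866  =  7/7866 = 0.00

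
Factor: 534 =2^1*3^1*89^1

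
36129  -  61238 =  - 25109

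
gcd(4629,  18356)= 1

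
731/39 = 18 + 29/39 = 18.74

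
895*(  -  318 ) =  - 284610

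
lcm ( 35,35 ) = 35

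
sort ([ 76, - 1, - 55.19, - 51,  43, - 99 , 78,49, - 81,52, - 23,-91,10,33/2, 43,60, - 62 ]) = [ - 99, - 91, - 81, - 62, - 55.19, - 51, - 23,-1, 10,33/2,43,43,49,52 , 60, 76,78] 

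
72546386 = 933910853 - 861364467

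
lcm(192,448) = 1344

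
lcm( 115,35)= 805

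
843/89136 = 281/29712 = 0.01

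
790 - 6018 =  - 5228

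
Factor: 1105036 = 2^2*227^1 * 1217^1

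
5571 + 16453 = 22024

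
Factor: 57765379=7^1*8252197^1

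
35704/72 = 4463/9 = 495.89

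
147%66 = 15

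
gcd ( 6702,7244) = 2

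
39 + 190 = 229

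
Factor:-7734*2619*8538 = - 172940144148 = - 2^2*3^5*97^1*1289^1*1423^1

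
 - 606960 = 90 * ( - 6744)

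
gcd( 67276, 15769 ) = 1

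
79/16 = 79/16 = 4.94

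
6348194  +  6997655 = 13345849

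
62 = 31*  2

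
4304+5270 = 9574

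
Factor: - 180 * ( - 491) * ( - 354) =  - 2^3*3^3*5^1*59^1*491^1 = - 31286520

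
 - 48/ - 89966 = 24/44983  =  0.00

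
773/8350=773/8350 = 0.09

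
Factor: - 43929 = -3^3 * 1627^1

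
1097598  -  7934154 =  - 6836556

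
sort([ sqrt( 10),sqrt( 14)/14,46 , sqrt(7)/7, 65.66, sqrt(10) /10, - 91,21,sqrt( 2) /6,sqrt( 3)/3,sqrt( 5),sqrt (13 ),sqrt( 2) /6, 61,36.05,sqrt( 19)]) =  [-91,sqrt(2 )/6, sqrt( 2) /6,sqrt(14 )/14,sqrt( 10 ) /10,sqrt( 7 )/7, sqrt( 3)/3,  sqrt ( 5),sqrt ( 10 ),sqrt( 13),sqrt ( 19 ), 21,36.05,46,61,65.66]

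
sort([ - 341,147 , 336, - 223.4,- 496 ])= [-496, - 341, - 223.4,  147,  336]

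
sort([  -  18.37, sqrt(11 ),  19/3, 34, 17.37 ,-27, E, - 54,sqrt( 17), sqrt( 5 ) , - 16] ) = [ - 54 , - 27,-18.37, - 16 , sqrt(5 ), E, sqrt( 11), sqrt( 17 ), 19/3, 17.37, 34]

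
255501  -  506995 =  - 251494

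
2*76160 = 152320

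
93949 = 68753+25196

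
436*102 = 44472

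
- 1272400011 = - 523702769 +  - 748697242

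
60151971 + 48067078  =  108219049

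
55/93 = 55/93 = 0.59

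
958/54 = 17+20/27 = 17.74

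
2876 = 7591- 4715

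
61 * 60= 3660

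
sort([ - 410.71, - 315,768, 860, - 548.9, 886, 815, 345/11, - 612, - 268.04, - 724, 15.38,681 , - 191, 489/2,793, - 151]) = [ - 724, - 612, - 548.9, - 410.71, - 315,  -  268.04, - 191 , - 151, 15.38, 345/11, 489/2, 681 , 768, 793,  815,  860, 886]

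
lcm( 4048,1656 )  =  36432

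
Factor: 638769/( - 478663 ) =  -  3^1*127^( - 1)*3769^( - 1) * 212923^1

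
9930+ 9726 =19656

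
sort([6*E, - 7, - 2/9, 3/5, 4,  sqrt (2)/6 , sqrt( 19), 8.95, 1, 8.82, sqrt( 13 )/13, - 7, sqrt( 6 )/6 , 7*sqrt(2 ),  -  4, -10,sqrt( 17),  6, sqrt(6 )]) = [ - 10,-7, - 7, - 4, - 2/9 , sqrt( 2 )/6,  sqrt( 13) /13, sqrt (6 )/6, 3/5,1,  sqrt( 6) , 4, sqrt( 17 ), sqrt(  19), 6,8.82, 8.95,7*sqrt( 2 ), 6*E]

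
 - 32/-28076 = 8/7019 = 0.00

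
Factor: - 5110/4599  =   - 10/9= -2^1*3^ ( -2)*5^1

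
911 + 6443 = 7354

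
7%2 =1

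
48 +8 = 56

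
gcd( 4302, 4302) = 4302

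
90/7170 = 3/239 = 0.01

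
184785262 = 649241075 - 464455813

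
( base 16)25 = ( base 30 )17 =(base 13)2B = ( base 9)41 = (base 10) 37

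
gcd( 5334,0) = 5334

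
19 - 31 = -12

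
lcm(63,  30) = 630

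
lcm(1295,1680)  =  62160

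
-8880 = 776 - 9656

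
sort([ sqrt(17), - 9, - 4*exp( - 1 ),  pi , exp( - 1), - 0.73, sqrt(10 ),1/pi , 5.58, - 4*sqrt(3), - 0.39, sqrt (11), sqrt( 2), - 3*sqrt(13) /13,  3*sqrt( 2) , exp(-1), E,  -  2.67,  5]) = [ - 9,- 4*sqrt(3 ),-2.67, - 4*exp ( -1), - 3 * sqrt( 13) /13, - 0.73, - 0.39, 1/pi, exp ( - 1),exp ( - 1),sqrt(2), E,  pi,  sqrt ( 10 ), sqrt(11 ), sqrt(17), 3*sqrt(2 ),5, 5.58]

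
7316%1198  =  128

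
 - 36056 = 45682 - 81738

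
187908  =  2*93954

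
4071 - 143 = 3928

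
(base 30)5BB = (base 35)3xb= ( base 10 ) 4841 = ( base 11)3701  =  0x12E9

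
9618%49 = 14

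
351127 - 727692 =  - 376565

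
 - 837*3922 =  -3282714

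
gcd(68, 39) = 1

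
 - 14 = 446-460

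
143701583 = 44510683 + 99190900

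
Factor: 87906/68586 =91/71 = 7^1 * 13^1*71^( - 1)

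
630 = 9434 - 8804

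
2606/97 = 2606/97  =  26.87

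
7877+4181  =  12058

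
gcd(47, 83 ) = 1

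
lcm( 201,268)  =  804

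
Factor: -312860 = -2^2*5^1*15643^1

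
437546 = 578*757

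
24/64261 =24/64261 = 0.00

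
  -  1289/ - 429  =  1289/429= 3.00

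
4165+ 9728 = 13893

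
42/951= 14/317 = 0.04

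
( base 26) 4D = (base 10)117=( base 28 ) 45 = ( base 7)225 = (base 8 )165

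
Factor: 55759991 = 7^2*1137959^1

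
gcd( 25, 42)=1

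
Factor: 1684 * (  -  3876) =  - 6527184 = -2^4*3^1  *17^1*19^1*421^1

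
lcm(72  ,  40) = 360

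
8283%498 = 315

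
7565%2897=1771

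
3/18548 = 3/18548 =0.00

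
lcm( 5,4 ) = 20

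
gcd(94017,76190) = 1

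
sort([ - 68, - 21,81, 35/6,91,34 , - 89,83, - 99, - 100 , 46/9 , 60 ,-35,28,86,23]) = [ - 100, - 99, - 89 , - 68, - 35, -21 , 46/9, 35/6,23,28 , 34 , 60 , 81, 83,  86 , 91] 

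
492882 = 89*5538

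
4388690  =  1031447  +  3357243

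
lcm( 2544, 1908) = 7632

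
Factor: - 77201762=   -  2^1*11^1*167^1*21013^1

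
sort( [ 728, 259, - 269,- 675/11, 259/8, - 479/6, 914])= [-269,-479/6,-675/11 , 259/8, 259, 728 , 914]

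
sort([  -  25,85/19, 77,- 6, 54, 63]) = [ - 25, - 6, 85/19,54, 63,77]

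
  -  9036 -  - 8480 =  - 556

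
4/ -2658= -1+1327/1329 = -0.00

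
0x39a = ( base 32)SQ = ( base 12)64A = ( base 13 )55C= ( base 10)922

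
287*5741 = 1647667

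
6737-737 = 6000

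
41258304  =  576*71629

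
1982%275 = 57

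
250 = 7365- 7115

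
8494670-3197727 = 5296943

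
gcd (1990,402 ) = 2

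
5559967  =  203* 27389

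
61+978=1039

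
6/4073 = 6/4073 = 0.00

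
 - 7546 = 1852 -9398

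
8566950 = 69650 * 123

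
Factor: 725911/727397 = 11^( - 1)* 89^( - 1)*977^1 = 977/979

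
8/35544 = 1/4443 = 0.00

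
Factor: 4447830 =2^1*3^1*5^1*173^1*857^1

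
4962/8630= 2481/4315 = 0.57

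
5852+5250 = 11102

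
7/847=1/121  =  0.01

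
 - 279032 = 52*( - 5366 ) 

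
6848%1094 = 284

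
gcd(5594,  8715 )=1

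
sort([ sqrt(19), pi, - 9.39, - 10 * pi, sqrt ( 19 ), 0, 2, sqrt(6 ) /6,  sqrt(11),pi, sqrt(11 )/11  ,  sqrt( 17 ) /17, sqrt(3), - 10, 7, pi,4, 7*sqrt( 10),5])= [ - 10 *pi,-10, - 9.39,0, sqrt(17 ) /17, sqrt(11 )/11, sqrt(6)/6, sqrt(3),2,pi, pi,pi, sqrt( 11 ),4, sqrt(19 ),sqrt(19 ),  5 , 7,7*sqrt( 10)]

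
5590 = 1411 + 4179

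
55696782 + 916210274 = 971907056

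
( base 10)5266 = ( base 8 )12222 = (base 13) 2521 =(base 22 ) aj8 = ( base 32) 54i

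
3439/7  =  3439/7  =  491.29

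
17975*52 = 934700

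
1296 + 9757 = 11053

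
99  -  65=34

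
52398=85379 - 32981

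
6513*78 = 508014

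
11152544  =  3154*3536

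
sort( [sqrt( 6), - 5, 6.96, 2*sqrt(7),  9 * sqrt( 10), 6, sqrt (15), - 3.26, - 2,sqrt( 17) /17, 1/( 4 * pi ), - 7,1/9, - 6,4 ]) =[ - 7, - 6, - 5, - 3.26, - 2,  1/(4*pi), 1/9 , sqrt(17) /17,sqrt( 6 ), sqrt(15),4, 2*sqrt(7), 6,6.96, 9*sqrt (10 )]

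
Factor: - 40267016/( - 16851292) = 10066754/4212823 = 2^1*17^1*31^1 * 1277^( - 1) * 3299^( - 1 ) * 9551^1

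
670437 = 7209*93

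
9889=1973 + 7916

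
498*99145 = 49374210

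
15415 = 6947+8468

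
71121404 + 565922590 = 637043994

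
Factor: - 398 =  - 2^1*199^1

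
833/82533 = 833/82533 = 0.01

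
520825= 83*6275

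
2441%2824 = 2441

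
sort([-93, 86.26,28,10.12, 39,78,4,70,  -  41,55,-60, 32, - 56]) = [-93,-60, - 56, - 41, 4, 10.12,28,32,  39, 55, 70, 78,86.26 ] 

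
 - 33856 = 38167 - 72023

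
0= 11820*0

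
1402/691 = 2 +20/691 =2.03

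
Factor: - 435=-3^1 * 5^1*29^1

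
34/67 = 34/67 = 0.51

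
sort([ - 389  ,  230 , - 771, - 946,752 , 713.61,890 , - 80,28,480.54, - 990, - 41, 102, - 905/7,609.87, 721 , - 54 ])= [ - 990, - 946, - 771,-389, -905/7, - 80, - 54, - 41, 28, 102, 230,  480.54, 609.87, 713.61, 721, 752 , 890] 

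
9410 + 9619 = 19029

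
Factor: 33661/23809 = 29^( - 1 ) * 41^1 = 41/29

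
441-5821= - 5380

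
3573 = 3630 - 57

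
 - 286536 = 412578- 699114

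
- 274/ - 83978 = 137/41989=0.00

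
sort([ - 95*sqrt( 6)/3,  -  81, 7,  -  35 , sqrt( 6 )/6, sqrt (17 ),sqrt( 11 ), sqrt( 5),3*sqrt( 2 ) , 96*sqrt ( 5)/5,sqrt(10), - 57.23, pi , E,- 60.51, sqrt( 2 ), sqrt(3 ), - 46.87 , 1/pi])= [ - 81,-95*sqrt(  6)/3, - 60.51 , - 57.23, - 46.87, -35, 1/pi , sqrt( 6 )/6, sqrt( 2) , sqrt( 3 ) , sqrt( 5 ),E, pi, sqrt( 10 ) , sqrt ( 11) , sqrt( 17), 3*sqrt(2 ), 7, 96*sqrt(5)/5 ] 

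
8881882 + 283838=9165720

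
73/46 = 73/46 = 1.59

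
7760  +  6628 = 14388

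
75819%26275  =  23269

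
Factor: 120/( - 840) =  - 1/7 = - 7^(  -  1)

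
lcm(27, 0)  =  0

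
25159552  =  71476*352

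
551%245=61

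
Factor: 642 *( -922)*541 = -320230884 = -  2^2*3^1 * 107^1 * 461^1*541^1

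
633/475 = 1 + 158/475 = 1.33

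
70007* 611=42774277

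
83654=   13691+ 69963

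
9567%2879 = 930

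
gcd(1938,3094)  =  34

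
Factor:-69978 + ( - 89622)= - 159600  =  - 2^4 * 3^1*5^2 *7^1 * 19^1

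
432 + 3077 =3509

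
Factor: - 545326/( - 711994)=373^1*487^( - 1)  =  373/487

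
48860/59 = 48860/59  =  828.14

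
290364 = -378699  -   - 669063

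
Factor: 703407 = 3^1*37^1*6337^1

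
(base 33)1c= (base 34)1B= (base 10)45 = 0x2d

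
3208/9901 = 3208/9901 = 0.32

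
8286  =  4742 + 3544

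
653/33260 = 653/33260 = 0.02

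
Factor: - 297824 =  - 2^5 * 41^1*227^1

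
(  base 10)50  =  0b110010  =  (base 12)42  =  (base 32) 1I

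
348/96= 29/8=3.62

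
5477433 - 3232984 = 2244449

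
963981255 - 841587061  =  122394194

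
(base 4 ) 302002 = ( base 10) 3202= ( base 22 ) 6DC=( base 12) 1a2a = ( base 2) 110010000010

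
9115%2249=119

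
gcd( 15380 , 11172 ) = 4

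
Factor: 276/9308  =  3^1*13^( - 1) * 23^1 * 179^( - 1) = 69/2327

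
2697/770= 2697/770 = 3.50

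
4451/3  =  1483 +2/3 = 1483.67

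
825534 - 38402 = 787132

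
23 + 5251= 5274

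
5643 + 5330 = 10973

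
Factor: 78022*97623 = 2^1*3^2 *7^1*5573^1*10847^1 = 7616741706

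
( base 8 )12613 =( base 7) 22036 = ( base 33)524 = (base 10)5515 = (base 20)dff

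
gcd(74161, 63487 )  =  1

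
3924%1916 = 92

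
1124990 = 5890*191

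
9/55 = 9/55=0.16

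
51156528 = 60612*844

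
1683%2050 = 1683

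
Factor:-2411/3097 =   -  19^(  -  1 )*163^( - 1)*2411^1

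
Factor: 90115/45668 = 2^( - 2)*5^1*7^(-2)  *  67^1*233^( - 1)*269^1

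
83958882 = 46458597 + 37500285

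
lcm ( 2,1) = 2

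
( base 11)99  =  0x6c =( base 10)108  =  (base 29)3l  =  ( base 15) 73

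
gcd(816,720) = 48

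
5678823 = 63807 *89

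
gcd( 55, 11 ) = 11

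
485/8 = 485/8 =60.62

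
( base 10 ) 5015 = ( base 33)4jw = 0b1001110010111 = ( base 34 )4bh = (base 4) 1032113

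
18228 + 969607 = 987835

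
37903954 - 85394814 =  - 47490860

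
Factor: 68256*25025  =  2^5*3^3*5^2*7^1*11^1*13^1 *79^1= 1708106400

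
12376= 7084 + 5292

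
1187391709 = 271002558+916389151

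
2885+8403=11288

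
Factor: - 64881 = -3^6*89^1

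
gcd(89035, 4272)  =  1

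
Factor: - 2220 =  - 2^2*3^1*5^1*37^1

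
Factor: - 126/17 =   -  2^1 * 3^2*7^1 * 17^(-1)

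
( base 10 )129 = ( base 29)4d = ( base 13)9c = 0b10000001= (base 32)41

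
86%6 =2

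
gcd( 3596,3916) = 4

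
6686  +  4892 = 11578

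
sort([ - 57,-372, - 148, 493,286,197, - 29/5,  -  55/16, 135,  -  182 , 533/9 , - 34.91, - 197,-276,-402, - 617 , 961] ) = [ - 617, - 402,- 372,-276,  -  197, - 182, - 148, - 57, - 34.91, - 29/5,  -  55/16, 533/9, 135, 197, 286,  493, 961] 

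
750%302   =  146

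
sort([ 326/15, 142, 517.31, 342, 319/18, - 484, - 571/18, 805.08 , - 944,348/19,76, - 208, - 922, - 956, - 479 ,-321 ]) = [ - 956,  -  944, - 922, - 484, - 479, - 321,- 208,-571/18,319/18,348/19,326/15,76,  142, 342, 517.31,805.08 ] 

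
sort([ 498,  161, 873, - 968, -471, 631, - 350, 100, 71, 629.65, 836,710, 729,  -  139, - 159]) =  [-968 ,-471, - 350, - 159, - 139,71,100, 161,498, 629.65,631, 710,729, 836, 873]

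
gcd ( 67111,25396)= 1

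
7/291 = 7/291  =  0.02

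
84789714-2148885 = 82640829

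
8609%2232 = 1913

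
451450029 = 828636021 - 377185992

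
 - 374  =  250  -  624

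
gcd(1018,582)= 2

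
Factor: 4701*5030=2^1*3^1*5^1*503^1*1567^1=23646030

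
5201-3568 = 1633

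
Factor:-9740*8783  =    -  85546420 =- 2^2*5^1 * 487^1*8783^1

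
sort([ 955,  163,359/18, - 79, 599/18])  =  [ - 79 , 359/18,599/18, 163,955]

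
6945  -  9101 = -2156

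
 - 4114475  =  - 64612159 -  - 60497684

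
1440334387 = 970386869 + 469947518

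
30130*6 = 180780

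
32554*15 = 488310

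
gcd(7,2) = 1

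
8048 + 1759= 9807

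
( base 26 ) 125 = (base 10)733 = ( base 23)18K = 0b1011011101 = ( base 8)1335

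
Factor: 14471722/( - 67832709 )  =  - 2^1*3^(-1)*7^(  -  3) * 65921^ ( - 1)*7235861^1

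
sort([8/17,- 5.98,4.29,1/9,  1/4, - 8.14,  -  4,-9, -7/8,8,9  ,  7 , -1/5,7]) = [ - 9 , - 8.14, - 5.98,- 4,- 7/8, -1/5 , 1/9, 1/4, 8/17, 4.29, 7,7, 8,9] 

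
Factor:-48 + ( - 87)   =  -3^3*5^1=- 135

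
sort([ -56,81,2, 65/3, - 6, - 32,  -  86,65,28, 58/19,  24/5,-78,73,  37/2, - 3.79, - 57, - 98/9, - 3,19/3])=[  -  86, - 78,-57, - 56 , - 32, - 98/9,-6,-3.79, - 3,2, 58/19,  24/5  ,  19/3,37/2, 65/3,28,65,  73, 81]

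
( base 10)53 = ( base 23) 27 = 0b110101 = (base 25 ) 23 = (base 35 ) 1i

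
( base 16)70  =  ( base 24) 4G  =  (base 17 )6A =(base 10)112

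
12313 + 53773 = 66086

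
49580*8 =396640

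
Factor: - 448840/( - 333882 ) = 2^2 * 3^( - 6 )*5^1*7^2 = 980/729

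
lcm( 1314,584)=5256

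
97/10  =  9 + 7/10   =  9.70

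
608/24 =25 + 1/3 = 25.33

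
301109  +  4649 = 305758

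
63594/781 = 81  +  333/781 = 81.43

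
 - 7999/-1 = 7999 + 0/1 = 7999.00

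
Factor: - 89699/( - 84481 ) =19^1*4721^1 *84481^( - 1)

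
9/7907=9/7907 = 0.00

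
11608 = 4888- - 6720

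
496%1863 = 496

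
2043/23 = 2043/23 = 88.83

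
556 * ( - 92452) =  - 51403312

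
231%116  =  115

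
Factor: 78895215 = 3^4*5^1*7^1*17^1*1637^1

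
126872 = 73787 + 53085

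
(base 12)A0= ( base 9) 143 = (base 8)170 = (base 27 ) 4C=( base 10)120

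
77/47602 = 77/47602= 0.00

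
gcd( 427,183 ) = 61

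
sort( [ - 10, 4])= [ - 10, 4]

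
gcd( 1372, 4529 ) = 7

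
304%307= 304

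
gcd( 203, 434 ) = 7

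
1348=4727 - 3379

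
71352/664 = 107 + 38/83 = 107.46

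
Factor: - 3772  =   - 2^2 * 23^1 *41^1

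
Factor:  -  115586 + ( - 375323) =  - 490909 = - 17^1*67^1*431^1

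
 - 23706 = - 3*7902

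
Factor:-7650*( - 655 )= 5010750 = 2^1 * 3^2*5^3*17^1*131^1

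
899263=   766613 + 132650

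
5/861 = 5/861 = 0.01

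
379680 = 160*2373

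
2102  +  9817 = 11919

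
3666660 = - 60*( - 61111)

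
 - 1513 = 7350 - 8863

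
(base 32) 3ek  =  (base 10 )3540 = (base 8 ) 6724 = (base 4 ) 313110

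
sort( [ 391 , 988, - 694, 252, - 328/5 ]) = [-694 ,- 328/5, 252,391,988 ]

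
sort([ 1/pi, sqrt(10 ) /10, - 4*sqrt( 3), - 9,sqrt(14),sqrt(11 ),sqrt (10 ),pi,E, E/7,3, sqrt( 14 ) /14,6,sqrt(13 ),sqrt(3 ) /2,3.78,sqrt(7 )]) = [ - 9,-4*sqrt(3),sqrt(14)/14  ,  sqrt( 10 ) /10, 1/pi, E/7,sqrt(3 ) /2 , sqrt( 7 ), E, 3,pi,sqrt( 10), sqrt(11 ),sqrt(13 ),sqrt ( 14 ),3.78, 6 ] 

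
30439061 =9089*3349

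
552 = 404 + 148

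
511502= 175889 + 335613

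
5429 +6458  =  11887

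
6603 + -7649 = - 1046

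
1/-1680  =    -  1/1680= -0.00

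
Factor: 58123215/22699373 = 3^2*5^1 * 29^( - 1)*353^1 * 439^( - 1)*1783^( - 1)*3659^1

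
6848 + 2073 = 8921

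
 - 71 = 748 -819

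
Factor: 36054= 2^1*3^2*2003^1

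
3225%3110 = 115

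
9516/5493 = 1 + 1341/1831 = 1.73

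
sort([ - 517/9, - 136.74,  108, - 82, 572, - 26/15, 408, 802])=[ - 136.74, - 82, - 517/9,  -  26/15,  108 , 408, 572, 802]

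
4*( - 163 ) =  -652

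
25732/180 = 142 + 43/45 = 142.96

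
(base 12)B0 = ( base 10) 132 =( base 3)11220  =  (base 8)204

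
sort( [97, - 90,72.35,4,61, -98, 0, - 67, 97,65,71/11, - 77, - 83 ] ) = [ - 98, - 90,-83, - 77, - 67, 0 , 4,71/11,  61 , 65,72.35 , 97, 97]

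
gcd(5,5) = 5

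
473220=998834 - 525614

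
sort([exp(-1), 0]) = [0, exp( - 1) ] 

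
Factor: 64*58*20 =2^9*5^1*29^1  =  74240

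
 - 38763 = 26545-65308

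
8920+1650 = 10570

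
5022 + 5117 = 10139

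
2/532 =1/266 = 0.00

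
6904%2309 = 2286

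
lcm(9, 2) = 18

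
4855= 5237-382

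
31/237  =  31/237= 0.13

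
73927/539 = 10561/77 = 137.16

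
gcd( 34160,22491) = 7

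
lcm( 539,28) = 2156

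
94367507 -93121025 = 1246482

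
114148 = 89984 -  -24164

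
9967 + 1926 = 11893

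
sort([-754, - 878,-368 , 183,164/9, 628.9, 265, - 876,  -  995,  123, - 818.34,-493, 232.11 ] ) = [ - 995,-878,-876, -818.34,- 754, - 493 ,  -  368,164/9,123, 183,232.11, 265,628.9 ]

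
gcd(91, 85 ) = 1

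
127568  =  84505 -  - 43063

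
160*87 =13920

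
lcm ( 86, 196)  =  8428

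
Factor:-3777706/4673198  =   - 111109^1 * 137447^( - 1 )= - 111109/137447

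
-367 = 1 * ( - 367 )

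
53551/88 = 53551/88 = 608.53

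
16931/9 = 16931/9 = 1881.22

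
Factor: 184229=17^1*10837^1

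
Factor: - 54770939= - 19^1*59^1*48859^1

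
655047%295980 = 63087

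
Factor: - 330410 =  - 2^1*5^1*19^1*37^1 * 47^1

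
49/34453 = 49/34453 = 0.00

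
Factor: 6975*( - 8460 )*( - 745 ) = 43961332500  =  2^2 * 3^4*5^4*31^1*47^1*149^1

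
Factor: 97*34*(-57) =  - 187986 = - 2^1*3^1*17^1*19^1 *97^1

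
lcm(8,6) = 24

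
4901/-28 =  - 4901/28 = - 175.04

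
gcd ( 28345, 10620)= 5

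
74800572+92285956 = 167086528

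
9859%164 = 19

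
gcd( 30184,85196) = 4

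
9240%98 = 28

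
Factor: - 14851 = -14851^1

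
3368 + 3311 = 6679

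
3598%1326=946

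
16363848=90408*181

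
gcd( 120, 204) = 12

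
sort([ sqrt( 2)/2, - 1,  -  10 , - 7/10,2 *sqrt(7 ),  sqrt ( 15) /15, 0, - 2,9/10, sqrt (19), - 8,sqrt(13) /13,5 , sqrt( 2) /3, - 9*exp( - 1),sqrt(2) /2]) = [-10, - 8 ,  -  9*exp(- 1),  -  2 , - 1 , - 7/10,0,sqrt( 15)/15,sqrt (13) /13 , sqrt( 2 )/3, sqrt(2) /2, sqrt( 2) /2, 9/10,  sqrt( 19 ), 5,2*sqrt( 7) ]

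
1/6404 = 1/6404  =  0.00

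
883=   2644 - 1761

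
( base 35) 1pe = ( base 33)1V2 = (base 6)13442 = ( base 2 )100001000010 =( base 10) 2114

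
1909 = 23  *83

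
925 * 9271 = 8575675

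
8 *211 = 1688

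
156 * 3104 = 484224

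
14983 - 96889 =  - 81906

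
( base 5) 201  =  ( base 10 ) 51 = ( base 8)63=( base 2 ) 110011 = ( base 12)43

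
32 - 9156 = -9124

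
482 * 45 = 21690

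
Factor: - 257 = - 257^1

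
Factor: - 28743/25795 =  - 3^1*5^( - 1)*7^( - 1 ) *13^1 = - 39/35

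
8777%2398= 1583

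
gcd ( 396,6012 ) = 36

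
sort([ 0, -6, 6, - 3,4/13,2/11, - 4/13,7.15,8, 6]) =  [-6, - 3, - 4/13, 0,2/11, 4/13, 6,6,7.15 , 8]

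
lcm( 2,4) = 4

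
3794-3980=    - 186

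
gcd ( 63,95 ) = 1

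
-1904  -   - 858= - 1046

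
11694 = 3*3898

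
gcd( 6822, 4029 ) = 3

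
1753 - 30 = 1723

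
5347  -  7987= - 2640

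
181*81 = 14661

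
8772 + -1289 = 7483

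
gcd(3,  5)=1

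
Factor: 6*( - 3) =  - 2^1*3^2 = - 18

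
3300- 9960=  - 6660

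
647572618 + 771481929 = 1419054547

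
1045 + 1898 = 2943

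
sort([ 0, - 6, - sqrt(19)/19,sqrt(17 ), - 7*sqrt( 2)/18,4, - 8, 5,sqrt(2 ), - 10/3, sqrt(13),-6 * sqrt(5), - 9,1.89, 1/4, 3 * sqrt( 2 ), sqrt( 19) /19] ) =[-6*  sqrt (5 )  , - 9, -8,  -  6, - 10/3, - 7*sqrt(2) /18, - sqrt( 19 ) /19 , 0,sqrt( 19 )/19,1/4, sqrt( 2), 1.89,  sqrt( 13 ),4, sqrt(17), 3 * sqrt( 2),5]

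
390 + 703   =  1093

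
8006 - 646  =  7360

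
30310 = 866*35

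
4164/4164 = 1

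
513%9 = 0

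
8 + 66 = 74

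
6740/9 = 748 + 8/9=748.89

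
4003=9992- 5989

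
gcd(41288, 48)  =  8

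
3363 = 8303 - 4940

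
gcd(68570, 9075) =5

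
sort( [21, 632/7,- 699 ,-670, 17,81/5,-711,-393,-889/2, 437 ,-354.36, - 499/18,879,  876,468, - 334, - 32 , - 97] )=[ - 711, - 699,-670, - 889/2,  -  393, - 354.36, -334 ,-97 , - 32, - 499/18,81/5, 17, 21, 632/7,437,468, 876, 879 ]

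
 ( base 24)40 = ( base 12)80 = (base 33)2U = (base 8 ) 140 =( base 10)96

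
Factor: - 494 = -2^1*13^1 * 19^1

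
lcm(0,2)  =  0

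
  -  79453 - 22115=-101568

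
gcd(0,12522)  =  12522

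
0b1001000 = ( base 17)44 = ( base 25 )2M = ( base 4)1020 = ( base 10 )72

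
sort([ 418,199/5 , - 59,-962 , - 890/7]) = [-962, - 890/7, - 59, 199/5, 418 ]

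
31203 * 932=29081196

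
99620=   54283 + 45337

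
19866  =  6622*3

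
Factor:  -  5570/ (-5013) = 10/9 = 2^1*3^(-2)*5^1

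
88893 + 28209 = 117102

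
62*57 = 3534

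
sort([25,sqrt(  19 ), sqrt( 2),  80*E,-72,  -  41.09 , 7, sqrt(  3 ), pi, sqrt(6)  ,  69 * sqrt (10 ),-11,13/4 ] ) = [ - 72, - 41.09, - 11 , sqrt( 2 ), sqrt( 3 ),  sqrt( 6), pi, 13/4, sqrt ( 19),  7,25, 80*E,69*sqrt(10)] 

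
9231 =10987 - 1756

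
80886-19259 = 61627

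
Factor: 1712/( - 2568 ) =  - 2^1* 3^( -1) = - 2/3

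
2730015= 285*9579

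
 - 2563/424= - 2563/424=- 6.04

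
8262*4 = 33048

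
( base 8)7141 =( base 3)12001100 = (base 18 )B69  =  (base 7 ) 13506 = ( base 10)3681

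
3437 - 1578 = 1859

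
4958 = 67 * 74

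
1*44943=44943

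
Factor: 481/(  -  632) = -2^( - 3)*13^1*37^1*79^( - 1)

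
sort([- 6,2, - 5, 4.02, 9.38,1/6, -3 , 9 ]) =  [ - 6, - 5, - 3,1/6,2,4.02,9,9.38 ] 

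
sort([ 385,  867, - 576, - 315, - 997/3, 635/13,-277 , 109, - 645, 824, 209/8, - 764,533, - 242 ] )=[ - 764, - 645, - 576, - 997/3,-315, - 277, - 242, 209/8,635/13, 109, 385, 533, 824, 867] 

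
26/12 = 13/6 = 2.17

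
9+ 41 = 50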